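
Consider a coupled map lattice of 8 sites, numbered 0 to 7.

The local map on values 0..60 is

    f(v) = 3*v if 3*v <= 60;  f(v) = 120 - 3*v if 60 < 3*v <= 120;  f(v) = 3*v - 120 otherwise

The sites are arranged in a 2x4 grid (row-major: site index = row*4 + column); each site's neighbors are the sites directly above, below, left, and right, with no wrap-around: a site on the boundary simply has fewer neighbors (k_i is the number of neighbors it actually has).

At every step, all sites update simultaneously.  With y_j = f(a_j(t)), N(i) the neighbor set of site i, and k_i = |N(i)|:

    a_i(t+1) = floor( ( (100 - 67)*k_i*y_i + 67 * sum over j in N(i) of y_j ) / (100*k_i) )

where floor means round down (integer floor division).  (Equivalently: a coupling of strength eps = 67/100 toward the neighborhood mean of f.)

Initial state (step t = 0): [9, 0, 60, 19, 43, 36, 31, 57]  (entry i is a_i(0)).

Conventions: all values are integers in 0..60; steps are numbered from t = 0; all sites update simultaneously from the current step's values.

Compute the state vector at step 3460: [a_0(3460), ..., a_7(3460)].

Answer: [55, 56, 56, 55, 55, 56, 56, 55]
Key observation: The state at step 32, [55, 56, 56, 55, 55, 56, 56, 55], reappears at step 36: the system is in a cycle of period 4 from step 32 on.  Therefore the state at step 3460 equals the state at step 32 + ((3460 - 32) mod 4) = 32, which is [55, 56, 56, 55, 55, 56, 56, 55].

Derivation:
t=0: [9, 0, 60, 19, 43, 36, 31, 57]
t=1: [11, 22, 38, 55, 16, 12, 36, 44]
t=2: [45, 34, 26, 20, 38, 37, 16, 23]
t=3: [12, 20, 42, 50, 10, 19, 38, 53]
t=4: [42, 41, 23, 24, 41, 40, 24, 24]
t=5: [3, 13, 38, 49, 3, 12, 37, 48]
t=6: [19, 24, 18, 18, 18, 24, 17, 19]
t=7: [52, 51, 51, 55, 52, 50, 52, 53]
t=8: [34, 33, 36, 38, 33, 33, 34, 40]
t=9: [20, 18, 14, 6, 19, 20, 13, 8]
t=10: [56, 54, 38, 28, 59, 53, 41, 27]
t=11: [49, 34, 20, 26, 47, 35, 19, 25]
t=12: [21, 28, 45, 49, 21, 26, 45, 48]
t=13: [49, 37, 22, 21, 51, 37, 23, 21]
t=14: [22, 23, 43, 55, 22, 23, 43, 54]
t=15: [52, 42, 26, 31, 52, 42, 25, 31]
t=16: [25, 20, 31, 32, 25, 21, 31, 33]
t=17: [50, 48, 33, 24, 49, 48, 32, 24]
t=18: [26, 24, 28, 38, 27, 24, 28, 39]
t=19: [43, 43, 31, 15, 43, 43, 31, 15]
t=20: [9, 13, 27, 38, 9, 13, 27, 38]
t=21: [31, 36, 31, 17, 31, 36, 31, 17]
t=22: [21, 18, 29, 42, 21, 18, 29, 42]
t=23: [55, 49, 31, 15, 55, 49, 31, 15]
t=24: [38, 31, 31, 38, 38, 31, 31, 38]
t=25: [13, 22, 22, 13, 13, 22, 22, 13]
t=26: [44, 50, 50, 44, 44, 50, 50, 44]
t=27: [18, 25, 25, 18, 18, 25, 25, 18]
t=28: [50, 47, 47, 50, 50, 47, 47, 50]
t=29: [26, 23, 23, 26, 26, 23, 23, 26]
t=30: [45, 48, 48, 45, 45, 48, 48, 45]
t=31: [18, 21, 21, 18, 18, 21, 21, 18]
t=32: [55, 56, 56, 55, 55, 56, 56, 55]
t=33: [46, 47, 47, 46, 46, 47, 47, 46]
t=34: [19, 20, 20, 19, 19, 20, 20, 19]
t=35: [58, 59, 59, 58, 58, 59, 59, 58]
t=36: [55, 56, 56, 55, 55, 56, 56, 55]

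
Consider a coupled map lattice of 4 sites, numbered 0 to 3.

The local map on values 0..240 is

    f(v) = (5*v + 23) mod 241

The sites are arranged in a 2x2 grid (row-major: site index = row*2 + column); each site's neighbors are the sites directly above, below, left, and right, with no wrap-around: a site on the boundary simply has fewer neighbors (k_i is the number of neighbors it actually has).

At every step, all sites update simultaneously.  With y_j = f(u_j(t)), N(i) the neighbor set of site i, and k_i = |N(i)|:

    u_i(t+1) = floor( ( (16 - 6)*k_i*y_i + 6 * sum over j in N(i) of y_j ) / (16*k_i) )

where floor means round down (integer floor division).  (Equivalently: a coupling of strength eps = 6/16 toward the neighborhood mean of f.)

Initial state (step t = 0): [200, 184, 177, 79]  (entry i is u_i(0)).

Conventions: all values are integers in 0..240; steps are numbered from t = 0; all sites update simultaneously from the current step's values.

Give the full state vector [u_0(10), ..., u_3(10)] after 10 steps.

Simulating step by step:
t=0: [200, 184, 177, 79]
t=1: [112, 181, 159, 186]
t=2: [119, 190, 121, 200]
t=3: [114, 42, 127, 65]
t=4: [146, 186, 150, 143]
t=5: [71, 152, 39, 61]
t=6: [137, 79, 178, 106]
t=7: [210, 166, 174, 113]
t=8: [124, 121, 146, 122]
t=9: [133, 149, 77, 127]
t=10: [168, 99, 176, 149]

Answer: [168, 99, 176, 149]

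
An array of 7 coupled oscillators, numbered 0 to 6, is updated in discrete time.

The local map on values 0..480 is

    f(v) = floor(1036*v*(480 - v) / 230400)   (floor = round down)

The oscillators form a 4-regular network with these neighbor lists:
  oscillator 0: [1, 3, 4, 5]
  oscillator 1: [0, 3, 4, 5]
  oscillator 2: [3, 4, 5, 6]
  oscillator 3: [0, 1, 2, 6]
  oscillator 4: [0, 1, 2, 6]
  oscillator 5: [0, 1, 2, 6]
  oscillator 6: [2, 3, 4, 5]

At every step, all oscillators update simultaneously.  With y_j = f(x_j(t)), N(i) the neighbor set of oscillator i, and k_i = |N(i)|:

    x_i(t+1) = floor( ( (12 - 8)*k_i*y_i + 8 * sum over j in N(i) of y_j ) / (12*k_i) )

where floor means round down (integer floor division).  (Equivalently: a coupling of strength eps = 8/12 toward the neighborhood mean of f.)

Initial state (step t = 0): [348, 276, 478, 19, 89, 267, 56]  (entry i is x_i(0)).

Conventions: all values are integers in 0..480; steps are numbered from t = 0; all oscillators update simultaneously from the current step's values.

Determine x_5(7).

Simulating step by step:
t=0: [348, 276, 478, 19, 89, 267, 56]
t=1: [185, 193, 94, 107, 146, 179, 111]
t=2: [229, 230, 191, 199, 213, 220, 195]
t=3: [256, 256, 251, 252, 253, 254, 251]
t=4: [257, 257, 258, 257, 257, 257, 258]
t=5: [257, 257, 257, 257, 257, 257, 257]
t=6: [257, 257, 257, 257, 257, 257, 257]
t=7: [257, 257, 257, 257, 257, 257, 257]

Answer: x_5(7) = 257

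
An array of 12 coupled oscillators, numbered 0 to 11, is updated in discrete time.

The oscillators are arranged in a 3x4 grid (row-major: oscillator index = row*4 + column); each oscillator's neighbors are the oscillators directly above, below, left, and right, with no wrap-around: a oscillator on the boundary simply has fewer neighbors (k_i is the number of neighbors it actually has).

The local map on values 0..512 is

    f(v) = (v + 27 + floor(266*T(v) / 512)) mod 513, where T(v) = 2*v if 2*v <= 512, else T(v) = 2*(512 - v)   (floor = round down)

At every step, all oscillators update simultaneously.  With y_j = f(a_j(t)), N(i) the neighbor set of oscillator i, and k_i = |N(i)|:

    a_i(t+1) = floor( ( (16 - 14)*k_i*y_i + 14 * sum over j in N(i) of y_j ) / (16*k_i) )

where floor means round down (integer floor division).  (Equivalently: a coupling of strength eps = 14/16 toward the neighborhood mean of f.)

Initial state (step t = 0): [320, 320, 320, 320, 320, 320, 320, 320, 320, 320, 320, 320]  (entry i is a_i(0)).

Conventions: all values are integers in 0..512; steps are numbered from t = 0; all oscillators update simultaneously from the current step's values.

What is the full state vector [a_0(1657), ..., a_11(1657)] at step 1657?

Simulating step by step:
t=0: [320, 320, 320, 320, 320, 320, 320, 320, 320, 320, 320, 320]
t=1: [33, 33, 33, 33, 33, 33, 33, 33, 33, 33, 33, 33]
t=2: [94, 94, 94, 94, 94, 94, 94, 94, 94, 94, 94, 94]
t=3: [218, 218, 218, 218, 218, 218, 218, 218, 218, 218, 218, 218]
t=4: [471, 471, 471, 471, 471, 471, 471, 471, 471, 471, 471, 471]
t=5: [27, 27, 27, 27, 27, 27, 27, 27, 27, 27, 27, 27]
t=6: [82, 82, 82, 82, 82, 82, 82, 82, 82, 82, 82, 82]
t=7: [194, 194, 194, 194, 194, 194, 194, 194, 194, 194, 194, 194]
t=8: [422, 422, 422, 422, 422, 422, 422, 422, 422, 422, 422, 422]
t=9: [29, 29, 29, 29, 29, 29, 29, 29, 29, 29, 29, 29]
t=10: [86, 86, 86, 86, 86, 86, 86, 86, 86, 86, 86, 86]
t=11: [202, 202, 202, 202, 202, 202, 202, 202, 202, 202, 202, 202]
t=12: [438, 438, 438, 438, 438, 438, 438, 438, 438, 438, 438, 438]
t=13: [28, 28, 28, 28, 28, 28, 28, 28, 28, 28, 28, 28]
t=14: [84, 84, 84, 84, 84, 84, 84, 84, 84, 84, 84, 84]
t=15: [198, 198, 198, 198, 198, 198, 198, 198, 198, 198, 198, 198]
t=16: [430, 430, 430, 430, 430, 430, 430, 430, 430, 430, 430, 430]
t=17: [29, 29, 29, 29, 29, 29, 29, 29, 29, 29, 29, 29]

Answer: [29, 29, 29, 29, 29, 29, 29, 29, 29, 29, 29, 29]
Key observation: The state at step 9, [29, 29, 29, 29, 29, 29, 29, 29, 29, 29, 29, 29], reappears at step 17: the system is in a cycle of period 8 from step 9 on.  Therefore the state at step 1657 equals the state at step 9 + ((1657 - 9) mod 8) = 9, which is [29, 29, 29, 29, 29, 29, 29, 29, 29, 29, 29, 29].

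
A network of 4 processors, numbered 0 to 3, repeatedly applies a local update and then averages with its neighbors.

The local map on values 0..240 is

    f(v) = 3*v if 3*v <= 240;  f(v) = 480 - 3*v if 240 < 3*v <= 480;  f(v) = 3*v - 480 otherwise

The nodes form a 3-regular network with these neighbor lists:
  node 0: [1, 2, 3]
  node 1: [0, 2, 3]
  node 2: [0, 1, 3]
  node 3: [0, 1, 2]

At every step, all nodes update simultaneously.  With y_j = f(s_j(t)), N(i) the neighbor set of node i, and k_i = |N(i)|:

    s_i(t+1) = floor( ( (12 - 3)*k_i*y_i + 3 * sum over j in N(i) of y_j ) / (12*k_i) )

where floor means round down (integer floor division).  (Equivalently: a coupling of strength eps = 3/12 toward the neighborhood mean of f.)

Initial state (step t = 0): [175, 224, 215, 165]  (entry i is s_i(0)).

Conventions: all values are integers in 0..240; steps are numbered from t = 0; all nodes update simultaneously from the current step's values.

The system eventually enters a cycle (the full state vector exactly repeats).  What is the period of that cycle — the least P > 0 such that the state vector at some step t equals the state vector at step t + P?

Simulating step by step:
t=0: [175, 224, 215, 165]
t=1: [64, 162, 144, 44]
t=2: [159, 35, 63, 119]
t=3: [37, 105, 161, 117]
t=4: [108, 144, 36, 120]
t=5: [140, 68, 108, 116]
t=6: [86, 182, 150, 134]
t=7: [181, 77, 53, 85]
t=8: [98, 210, 162, 206]
t=9: [164, 140, 44, 132]
t=10: [32, 64, 112, 80]
t=11: [120, 184, 152, 216]
t=12: [112, 80, 48, 144]
t=13: [144, 208, 144, 80]
t=14: [72, 136, 72, 200]
t=15: [196, 100, 196, 132]
t=16: [112, 160, 112, 96]
t=17: [136, 40, 136, 168]
t=18: [72, 104, 72, 40]
t=19: [204, 172, 204, 140]
t=20: [118, 54, 118, 70]
t=21: [136, 160, 136, 192]
t=22: [68, 20, 68, 84]
t=23: [194, 98, 194, 210]
t=24: [113, 169, 113, 145]
t=25: [123, 47, 123, 59]
t=26: [119, 139, 119, 163]
t=27: [108, 68, 108, 32]
t=28: [155, 187, 155, 115]
t=29: [30, 74, 30, 110]
t=30: [106, 194, 106, 146]
t=31: [147, 107, 147, 67]
t=32: [62, 142, 62, 170]
t=33: [162, 74, 162, 58]
t=34: [38, 182, 38, 150]
t=35: [103, 71, 103, 47]
t=36: [172, 200, 172, 152]
t=37: [42, 98, 42, 34]
t=38: [129, 169, 129, 113]
t=39: [91, 47, 91, 123]
t=40: [193, 149, 193, 129]
t=41: [93, 49, 93, 89]
t=42: [197, 161, 197, 205]
t=43: [104, 32, 104, 120]
t=44: [158, 110, 158, 126]
t=45: [26, 122, 26, 90]
t=46: [92, 116, 92, 180]
t=47: [186, 138, 186, 90]
t=48: [88, 80, 88, 176]
t=49: [204, 220, 204, 92]
t=50: [142, 174, 142, 190]
t=51: [56, 48, 56, 80]
t=52: [172, 156, 172, 220]
t=53: [46, 30, 46, 142]
t=54: [127, 95, 127, 71]
t=55: [116, 180, 116, 192]
t=56: [123, 75, 123, 99]
t=57: [126, 202, 126, 174]
t=58: [99, 115, 99, 59]
t=59: [178, 146, 178, 174]
t=60: [52, 44, 52, 44]
t=61: [152, 136, 152, 136]
t=62: [32, 64, 32, 64]
t=63: [112, 176, 112, 176]
t=64: [128, 64, 128, 64]
t=65: [112, 176, 112, 176]

Answer: 2
Key observation: The state at step 63, [112, 176, 112, 176], reappears at step 65 — and no state repeats earlier — so the cycle the system enters has period 2.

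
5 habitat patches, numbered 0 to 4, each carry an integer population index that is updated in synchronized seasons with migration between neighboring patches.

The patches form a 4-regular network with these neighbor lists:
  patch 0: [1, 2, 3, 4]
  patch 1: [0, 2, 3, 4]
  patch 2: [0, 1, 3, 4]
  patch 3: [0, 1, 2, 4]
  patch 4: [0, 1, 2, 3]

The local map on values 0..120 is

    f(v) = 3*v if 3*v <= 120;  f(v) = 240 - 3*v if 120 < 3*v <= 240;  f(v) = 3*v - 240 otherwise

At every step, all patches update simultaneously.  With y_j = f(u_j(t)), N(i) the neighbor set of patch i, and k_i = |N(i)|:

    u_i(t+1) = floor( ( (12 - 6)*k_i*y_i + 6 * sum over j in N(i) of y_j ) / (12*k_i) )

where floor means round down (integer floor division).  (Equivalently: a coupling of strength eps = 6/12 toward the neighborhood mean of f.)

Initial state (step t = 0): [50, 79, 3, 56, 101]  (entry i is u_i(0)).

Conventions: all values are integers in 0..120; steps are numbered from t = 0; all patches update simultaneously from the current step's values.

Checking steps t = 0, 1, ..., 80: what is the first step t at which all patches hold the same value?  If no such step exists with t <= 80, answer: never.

Answer: never
Key observation: The state at step 14 reappears at step 18 — the system is in a cycle of period 4 from step 14 on.  No step 0..18 is synchronized, and the cycle repeats forever, so no step up to 80 (or ever) has all patches equal.

Derivation:
t=0: [50, 79, 3, 56, 101]  (not all equal)
t=1: [63, 30, 33, 56, 53]  (not all equal)
t=2: [68, 82, 86, 76, 79]  (not all equal)
t=3: [22, 11, 16, 13, 10]  (not all equal)
t=4: [51, 39, 45, 41, 38]  (not all equal)
t=5: [100, 111, 106, 111, 110]  (not all equal)
t=6: [74, 86, 81, 86, 85]  (not all equal)
t=7: [15, 15, 10, 15, 14]  (not all equal)
t=8: [42, 42, 37, 42, 41]  (not all equal)
t=9: [114, 114, 112, 114, 115]  (not all equal)
t=10: [101, 101, 99, 101, 102]  (not all equal)
t=11: [62, 62, 60, 62, 63]  (not all equal)
t=12: [54, 54, 56, 54, 53]  (not all equal)
t=13: [77, 77, 75, 77, 78]  (not all equal)
t=14: [9, 9, 11, 9, 8]  (not all equal)
t=15: [27, 27, 29, 27, 26]  (not all equal)
t=16: [81, 81, 83, 81, 80]  (not all equal)
t=17: [3, 3, 5, 3, 2]  (not all equal)
t=18: [9, 9, 11, 9, 8]  (not all equal)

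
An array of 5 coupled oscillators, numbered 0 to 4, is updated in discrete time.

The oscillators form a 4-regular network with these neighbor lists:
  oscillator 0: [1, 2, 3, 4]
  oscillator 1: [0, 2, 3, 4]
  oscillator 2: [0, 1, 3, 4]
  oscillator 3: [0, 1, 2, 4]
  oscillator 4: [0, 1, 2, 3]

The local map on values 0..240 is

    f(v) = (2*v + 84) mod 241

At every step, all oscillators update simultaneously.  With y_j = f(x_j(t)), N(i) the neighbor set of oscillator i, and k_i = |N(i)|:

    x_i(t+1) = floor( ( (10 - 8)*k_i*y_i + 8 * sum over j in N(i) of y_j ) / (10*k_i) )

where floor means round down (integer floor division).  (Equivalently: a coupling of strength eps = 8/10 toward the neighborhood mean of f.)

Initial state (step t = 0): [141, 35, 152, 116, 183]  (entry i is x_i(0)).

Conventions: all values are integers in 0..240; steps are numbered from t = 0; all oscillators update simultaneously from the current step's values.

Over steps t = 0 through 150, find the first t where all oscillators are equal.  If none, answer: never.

Simulating step by step:
t=0: [141, 35, 152, 116, 183]  (not all equal)
t=1: [142, 142, 142, 142, 142]  (all equal)

Answer: 1
Key observation: Synchronization is absorbing here: once all oscillators are equal they stay equal, and step 1 is the first all-equal step.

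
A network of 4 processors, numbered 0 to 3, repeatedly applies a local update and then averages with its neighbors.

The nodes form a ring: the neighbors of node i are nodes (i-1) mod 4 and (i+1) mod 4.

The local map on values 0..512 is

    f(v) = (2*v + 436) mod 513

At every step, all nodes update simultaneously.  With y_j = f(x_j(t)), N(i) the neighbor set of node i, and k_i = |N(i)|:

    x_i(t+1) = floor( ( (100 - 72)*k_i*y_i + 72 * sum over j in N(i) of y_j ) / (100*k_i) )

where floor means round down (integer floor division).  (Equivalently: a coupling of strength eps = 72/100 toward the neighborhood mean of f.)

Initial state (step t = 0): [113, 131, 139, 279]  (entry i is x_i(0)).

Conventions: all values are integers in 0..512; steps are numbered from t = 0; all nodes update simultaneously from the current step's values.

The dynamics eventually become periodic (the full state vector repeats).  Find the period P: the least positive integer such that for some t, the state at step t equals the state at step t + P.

Answer: 6
Key observation: The state at step 43, [359, 366, 359, 366], reappears at step 49 — and no state repeats earlier — so the cycle the system enters has period 6.

Derivation:
t=0: [113, 131, 139, 279]
t=1: [281, 177, 296, 260]
t=2: [395, 252, 259, 299]
t=3: [212, 350, 280, 233]
t=4: [276, 329, 314, 407]
t=5: [238, 203, 115, 247]
t=6: [380, 290, 311, 315]
t=7: [243, 213, 204, 83]
t=8: [272, 364, 250, 291]
t=9: [362, 359, 349, 461]
t=10: [203, 122, 195, 180]
t=11: [254, 277, 249, 310]
t=12: [303, 440, 300, 315]
t=13: [123, 90, 121, 20]
t=14: [255, 149, 254, 253]
t=15: [355, 372, 354, 431]
t=16: [186, 128, 186, 161]
t=17: [235, 262, 235, 281]
t=18: [445, 408, 445, 418]
t=19: [253, 279, 253, 284]
t=20: [470, 443, 470, 446]
t=21: [313, 334, 313, 336]
t=22: [67, 47, 67, 48]
t=23: [28, 45, 28, 46]
t=24: [147, 357, 147, 358]
t=25: [150, 190, 150, 191]
t=26: [281, 245, 281, 245]
t=27: [433, 464, 433, 464]
t=28: [320, 293, 320, 293]
t=29: [380, 178, 380, 178]
t=30: [248, 200, 248, 200]
t=31: [349, 392, 349, 392]
t=32: [169, 132, 169, 132]
t=33: [207, 240, 207, 240]
t=34: [384, 355, 384, 355]
t=35: [136, 161, 136, 161]
t=36: [231, 209, 231, 209]
t=37: [353, 372, 353, 372]
t=38: [143, 126, 143, 126]
t=39: [184, 199, 184, 199]
t=40: [312, 299, 312, 299]
t=41: [15, 26, 15, 26]
t=42: [481, 472, 481, 472]
t=43: [359, 366, 359, 366]
t=44: [138, 131, 138, 131]
t=45: [188, 195, 188, 195]
t=46: [309, 302, 309, 302]
t=47: [17, 24, 17, 24]
t=48: [480, 473, 480, 473]
t=49: [359, 366, 359, 366]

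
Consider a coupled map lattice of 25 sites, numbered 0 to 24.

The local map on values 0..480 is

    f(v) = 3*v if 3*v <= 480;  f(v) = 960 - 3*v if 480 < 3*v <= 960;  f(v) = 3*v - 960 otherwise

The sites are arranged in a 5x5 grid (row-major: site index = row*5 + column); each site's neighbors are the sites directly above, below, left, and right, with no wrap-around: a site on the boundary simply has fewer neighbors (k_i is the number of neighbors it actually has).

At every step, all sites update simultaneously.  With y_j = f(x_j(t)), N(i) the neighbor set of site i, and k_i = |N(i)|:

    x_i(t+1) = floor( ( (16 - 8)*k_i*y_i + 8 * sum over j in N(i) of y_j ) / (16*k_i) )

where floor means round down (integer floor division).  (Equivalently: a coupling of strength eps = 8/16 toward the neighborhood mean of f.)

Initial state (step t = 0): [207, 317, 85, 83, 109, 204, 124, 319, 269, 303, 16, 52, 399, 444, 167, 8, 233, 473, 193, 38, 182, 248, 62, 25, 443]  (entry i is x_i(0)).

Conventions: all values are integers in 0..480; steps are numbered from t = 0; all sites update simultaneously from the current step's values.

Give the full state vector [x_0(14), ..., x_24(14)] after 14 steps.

Simulating step by step:
t=0: [207, 317, 85, 83, 109, 204, 124, 319, 269, 303, 16, 52, 399, 444, 167, 8, 233, 473, 193, 38, 182, 248, 62, 25, 443]
t=1: [258, 165, 171, 247, 238, 300, 250, 128, 160, 182, 112, 192, 242, 339, 319, 132, 237, 362, 318, 258, 267, 251, 218, 193, 231]
t=2: [224, 373, 401, 305, 281, 152, 266, 363, 374, 328, 308, 320, 235, 118, 111, 322, 263, 162, 96, 139, 230, 222, 272, 287, 275]
t=3: [297, 195, 177, 109, 75, 309, 174, 167, 150, 114, 95, 78, 247, 306, 299, 82, 182, 344, 312, 334, 210, 244, 216, 144, 196]
t=4: [136, 343, 408, 347, 279, 148, 356, 421, 371, 294, 228, 286, 210, 115, 102, 294, 304, 157, 85, 97, 283, 290, 278, 334, 304]
t=5: [332, 164, 207, 130, 101, 354, 168, 258, 177, 136, 242, 146, 317, 303, 272, 111, 116, 330, 271, 247, 97, 92, 163, 92, 107]
t=6: [160, 372, 343, 373, 351, 172, 377, 247, 343, 350, 262, 349, 92, 116, 185, 312, 308, 136, 145, 211, 297, 323, 332, 294, 284]
t=7: [390, 198, 123, 118, 108, 359, 198, 182, 136, 139, 179, 125, 270, 322, 330, 58, 84, 301, 362, 321, 42, 28, 100, 135, 155]
t=8: [225, 340, 373, 360, 354, 225, 342, 368, 352, 335, 322, 336, 181, 92, 86, 220, 212, 132, 121, 105, 127, 155, 241, 351, 334]
t=9: [228, 115, 133, 119, 92, 202, 100, 164, 121, 98, 108, 125, 316, 279, 235, 268, 313, 365, 316, 268, 381, 389, 277, 153, 123]
t=10: [312, 335, 394, 351, 300, 327, 342, 368, 336, 296, 309, 269, 143, 141, 223, 166, 119, 89, 115, 184, 182, 159, 198, 314, 338]
t=11: [28, 74, 158, 101, 71, 31, 78, 167, 115, 102, 122, 187, 337, 350, 296, 365, 348, 320, 312, 319, 441, 428, 310, 136, 133]
t=12: [120, 243, 401, 323, 258, 160, 263, 367, 317, 258, 287, 291, 144, 106, 102, 203, 149, 23, 74, 84, 296, 241, 137, 279, 302]
t=13: [357, 244, 185, 77, 141, 345, 202, 177, 86, 176, 202, 187, 292, 280, 279, 278, 316, 223, 206, 223, 183, 273, 277, 176, 120]
t=14: [131, 259, 350, 296, 377, 174, 318, 352, 280, 350, 277, 300, 196, 160, 202, 192, 125, 216, 312, 283, 272, 162, 208, 354, 360]

Answer: [131, 259, 350, 296, 377, 174, 318, 352, 280, 350, 277, 300, 196, 160, 202, 192, 125, 216, 312, 283, 272, 162, 208, 354, 360]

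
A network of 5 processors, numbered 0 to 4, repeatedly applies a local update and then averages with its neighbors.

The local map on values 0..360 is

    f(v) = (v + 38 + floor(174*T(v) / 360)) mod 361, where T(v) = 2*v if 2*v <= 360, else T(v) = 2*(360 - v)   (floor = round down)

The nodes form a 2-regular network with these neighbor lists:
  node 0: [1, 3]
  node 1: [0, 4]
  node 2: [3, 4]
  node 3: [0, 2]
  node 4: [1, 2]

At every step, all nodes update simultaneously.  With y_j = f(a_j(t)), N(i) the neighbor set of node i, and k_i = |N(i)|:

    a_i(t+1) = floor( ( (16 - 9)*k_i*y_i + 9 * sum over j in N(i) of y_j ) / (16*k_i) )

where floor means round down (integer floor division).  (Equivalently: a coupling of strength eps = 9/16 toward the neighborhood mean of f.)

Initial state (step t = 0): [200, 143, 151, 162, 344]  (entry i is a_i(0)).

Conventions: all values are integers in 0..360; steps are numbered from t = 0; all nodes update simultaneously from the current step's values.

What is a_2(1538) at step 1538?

Answer: a_2(1538) = 32
Key observation: The state at step 11, [32, 32, 32, 32, 32], reappears at step 14: the system is in a cycle of period 3 from step 11 on.  Therefore the state at step 1538 equals the state at step 11 + ((1538 - 11) mod 3) = 11, which is [32, 32, 32, 32, 32].

Derivation:
t=0: [200, 143, 151, 162, 344]
t=1: [203, 158, 256, 258, 199]
t=2: [120, 169, 32, 32, 120]
t=3: [150, 158, 148, 148, 150]
t=4: [336, 339, 330, 330, 336]
t=5: [36, 36, 36, 36, 36]
t=6: [108, 108, 108, 108, 108]
t=7: [250, 250, 250, 250, 250]
t=8: [33, 33, 33, 33, 33]
t=9: [102, 102, 102, 102, 102]
t=10: [238, 238, 238, 238, 238]
t=11: [32, 32, 32, 32, 32]
t=12: [100, 100, 100, 100, 100]
t=13: [234, 234, 234, 234, 234]
t=14: [32, 32, 32, 32, 32]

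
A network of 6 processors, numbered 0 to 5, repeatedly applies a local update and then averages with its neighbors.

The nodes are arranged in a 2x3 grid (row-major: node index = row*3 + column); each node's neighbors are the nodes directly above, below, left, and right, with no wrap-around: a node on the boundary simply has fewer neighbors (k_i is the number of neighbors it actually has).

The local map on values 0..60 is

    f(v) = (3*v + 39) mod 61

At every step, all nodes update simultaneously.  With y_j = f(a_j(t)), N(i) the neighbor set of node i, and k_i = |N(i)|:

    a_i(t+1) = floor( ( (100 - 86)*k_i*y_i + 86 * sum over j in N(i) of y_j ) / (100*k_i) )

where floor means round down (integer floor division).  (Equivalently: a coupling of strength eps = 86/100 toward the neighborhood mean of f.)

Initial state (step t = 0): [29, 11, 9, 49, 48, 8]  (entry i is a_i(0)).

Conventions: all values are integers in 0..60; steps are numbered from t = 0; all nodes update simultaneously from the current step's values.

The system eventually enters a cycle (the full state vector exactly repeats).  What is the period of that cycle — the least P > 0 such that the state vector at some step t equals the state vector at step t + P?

Answer: 10
Key observation: The state at step 25, [50, 50, 50, 50, 50, 50], reappears at step 35 — and no state repeats earlier — so the cycle the system enters has period 10.

Derivation:
t=0: [29, 11, 9, 49, 48, 8]
t=1: [6, 4, 6, 2, 4, 2]
t=2: [49, 54, 49, 52, 47, 52]
t=3: [13, 20, 13, 27, 20, 27]
t=4: [44, 25, 44, 31, 50, 31]
t=5: [33, 37, 33, 25, 21, 25]
t=6: [37, 24, 37, 31, 44, 31]
t=7: [29, 37, 29, 34, 26, 34]
t=8: [20, 22, 20, 28, 26, 28]
t=9: [24, 44, 24, 40, 21, 40]
t=10: [43, 47, 43, 44, 41, 44]
t=11: [52, 45, 52, 43, 50, 43]
t=12: [43, 15, 43, 14, 42, 14]
t=13: [24, 41, 24, 41, 24, 41]
t=14: [41, 48, 41, 48, 41, 48]
t=15: [5, 34, 5, 34, 5, 34]
t=16: [23, 49, 23, 49, 23, 49]
t=17: [9, 40, 9, 40, 9, 40]
t=18: [32, 9, 32, 9, 32, 9]
t=19: [6, 11, 6, 11, 6, 11]
t=20: [17, 50, 17, 50, 17, 50]
t=21: [9, 25, 9, 25, 9, 25]
t=22: [46, 11, 46, 11, 46, 11]
t=23: [17, 48, 17, 48, 17, 48]
t=24: [4, 24, 4, 24, 4, 24]
t=25: [50, 50, 50, 50, 50, 50]
t=26: [6, 6, 6, 6, 6, 6]
t=27: [57, 57, 57, 57, 57, 57]
t=28: [27, 27, 27, 27, 27, 27]
t=29: [59, 59, 59, 59, 59, 59]
t=30: [33, 33, 33, 33, 33, 33]
t=31: [16, 16, 16, 16, 16, 16]
t=32: [26, 26, 26, 26, 26, 26]
t=33: [56, 56, 56, 56, 56, 56]
t=34: [24, 24, 24, 24, 24, 24]
t=35: [50, 50, 50, 50, 50, 50]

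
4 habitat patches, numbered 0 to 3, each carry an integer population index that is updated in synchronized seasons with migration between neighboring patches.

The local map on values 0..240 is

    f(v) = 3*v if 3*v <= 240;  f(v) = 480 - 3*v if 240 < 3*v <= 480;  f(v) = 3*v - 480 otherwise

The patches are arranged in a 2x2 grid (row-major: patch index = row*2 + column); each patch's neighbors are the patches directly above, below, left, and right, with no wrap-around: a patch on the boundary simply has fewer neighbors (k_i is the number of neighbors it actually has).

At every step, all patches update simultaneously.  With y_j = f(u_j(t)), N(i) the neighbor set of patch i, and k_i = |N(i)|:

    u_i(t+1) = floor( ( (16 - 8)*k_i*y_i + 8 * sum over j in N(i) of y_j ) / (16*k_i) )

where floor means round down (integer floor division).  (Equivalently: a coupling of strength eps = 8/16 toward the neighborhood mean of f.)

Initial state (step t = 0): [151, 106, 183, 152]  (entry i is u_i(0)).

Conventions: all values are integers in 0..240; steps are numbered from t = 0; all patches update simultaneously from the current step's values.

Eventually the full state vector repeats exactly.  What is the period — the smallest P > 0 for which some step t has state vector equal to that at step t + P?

Answer: 2
Key observation: The state at step 78, [48, 48, 48, 48], reappears at step 80 — and no state repeats earlier — so the cycle the system enters has period 2.

Derivation:
t=0: [151, 106, 183, 152]
t=1: [71, 93, 47, 69]
t=2: [192, 205, 175, 189]
t=3: [93, 113, 68, 88]
t=4: [186, 174, 206, 194]
t=5: [84, 66, 114, 96]
t=6: [198, 204, 174, 180]
t=7: [100, 109, 64, 73]
t=8: [176, 176, 195, 195]
t=9: [62, 62, 90, 90]
t=10: [192, 192, 204, 204]
t=11: [105, 105, 123, 123]
t=12: [151, 151, 124, 124]
t=13: [47, 47, 87, 87]
t=14: [160, 160, 199, 199]
t=15: [29, 29, 87, 87]
t=16: [120, 120, 186, 186]
t=17: [109, 109, 88, 88]
t=18: [168, 168, 200, 200]
t=19: [48, 48, 96, 96]
t=20: [156, 156, 180, 180]
t=21: [24, 24, 48, 48]
t=22: [90, 90, 126, 126]
t=23: [183, 183, 129, 129]
t=24: [75, 75, 87, 87]
t=25: [223, 223, 220, 220]
t=26: [186, 186, 182, 182]
t=27: [75, 75, 69, 69]
t=28: [220, 220, 211, 211]
t=29: [173, 173, 159, 159]
t=30: [30, 30, 12, 12]
t=31: [76, 76, 49, 49]
t=32: [207, 207, 167, 167]
t=33: [111, 111, 51, 51]
t=34: [148, 148, 151, 151]
t=35: [33, 33, 29, 29]
t=36: [96, 96, 90, 90]
t=37: [196, 196, 205, 205]
t=38: [114, 114, 128, 128]
t=39: [127, 127, 106, 106]
t=40: [114, 114, 146, 146]
t=41: [114, 114, 66, 66]
t=42: [153, 153, 183, 183]
t=43: [33, 33, 57, 57]
t=44: [117, 117, 153, 153]
t=45: [102, 102, 48, 48]
t=46: [166, 166, 151, 151]
t=47: [20, 20, 24, 24]
t=48: [63, 63, 69, 69]
t=49: [193, 193, 202, 202]
t=50: [105, 105, 119, 119]
t=51: [154, 154, 133, 133]
t=52: [33, 33, 65, 65]
t=53: [123, 123, 171, 171]
t=54: [91, 91, 52, 52]
t=55: [194, 194, 168, 168]
t=56: [82, 82, 43, 43]
t=57: [207, 207, 155, 155]
t=58: [109, 109, 46, 46]
t=59: [149, 149, 141, 141]
t=60: [39, 39, 51, 51]
t=61: [126, 126, 144, 144]
t=62: [88, 88, 61, 61]
t=63: [207, 207, 191, 191]
t=64: [129, 129, 105, 105]
t=65: [111, 111, 147, 147]
t=66: [120, 120, 66, 66]
t=67: [139, 139, 178, 178]
t=68: [60, 60, 56, 56]
t=69: [177, 177, 171, 171]
t=70: [46, 46, 37, 37]
t=71: [131, 131, 117, 117]
t=72: [97, 97, 118, 118]
t=73: [173, 173, 141, 141]
t=74: [43, 43, 52, 52]
t=75: [135, 135, 149, 149]
t=76: [64, 64, 43, 43]
t=77: [176, 176, 144, 144]
t=78: [48, 48, 48, 48]
t=79: [144, 144, 144, 144]
t=80: [48, 48, 48, 48]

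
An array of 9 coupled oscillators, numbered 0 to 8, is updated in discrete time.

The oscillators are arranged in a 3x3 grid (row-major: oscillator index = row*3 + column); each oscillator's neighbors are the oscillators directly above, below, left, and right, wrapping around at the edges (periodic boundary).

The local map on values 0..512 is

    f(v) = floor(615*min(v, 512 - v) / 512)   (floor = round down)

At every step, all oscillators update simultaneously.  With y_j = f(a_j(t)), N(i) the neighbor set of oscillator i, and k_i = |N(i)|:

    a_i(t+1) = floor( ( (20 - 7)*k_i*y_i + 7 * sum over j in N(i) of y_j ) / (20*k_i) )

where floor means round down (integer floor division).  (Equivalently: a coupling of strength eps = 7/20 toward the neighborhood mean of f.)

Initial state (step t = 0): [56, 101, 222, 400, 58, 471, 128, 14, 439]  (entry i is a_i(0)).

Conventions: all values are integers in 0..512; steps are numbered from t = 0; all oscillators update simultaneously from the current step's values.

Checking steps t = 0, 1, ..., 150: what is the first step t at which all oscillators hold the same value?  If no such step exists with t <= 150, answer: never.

Simulating step by step:
t=0: [56, 101, 222, 400, 58, 471, 128, 14, 439]  (not all equal)
t=1: [102, 115, 201, 116, 72, 80, 126, 48, 98]  (not all equal)
t=2: [137, 133, 198, 130, 93, 113, 136, 80, 123]  (not all equal)
t=3: [169, 156, 206, 151, 119, 144, 155, 113, 150]  (not all equal)
t=4: [201, 185, 225, 179, 151, 177, 181, 148, 181]  (not all equal)
t=5: [237, 220, 253, 214, 189, 215, 215, 188, 217]  (not all equal)
t=6: [279, 262, 290, 256, 235, 259, 257, 234, 260]  (not all equal)
t=7: [284, 291, 276, 301, 287, 298, 301, 286, 297]  (not all equal)
t=8: [269, 268, 276, 256, 267, 260, 256, 267, 260]  (not all equal)
t=9: [293, 292, 287, 304, 295, 300, 304, 295, 300]  (not all equal)
t=10: [261, 263, 266, 251, 258, 255, 251, 258, 255]  (not all equal)
t=11: [300, 299, 297, 301, 304, 304, 301, 304, 304]  (not all equal)
t=12: [254, 254, 255, 252, 249, 250, 252, 249, 250]  (not all equal)
t=13: [304, 304, 304, 301, 299, 300, 301, 299, 300]  (not all equal)
t=14: [249, 250, 249, 252, 254, 253, 252, 254, 253]  (not all equal)
t=15: [299, 300, 299, 302, 304, 302, 302, 304, 302]  (not all equal)
t=16: [254, 253, 254, 252, 249, 252, 252, 249, 252]  (not all equal)
t=17: [304, 302, 304, 302, 299, 302, 302, 299, 302]  (not all equal)
t=18: [249, 252, 249, 252, 254, 252, 252, 254, 252]  (not all equal)
t=19: [299, 302, 299, 302, 304, 302, 302, 304, 302]  (not all equal)
t=20: [254, 252, 254, 252, 249, 252, 252, 249, 252]  (not all equal)
t=21: [304, 302, 304, 302, 299, 302, 302, 299, 302]  (not all equal)

Answer: never
Key observation: The state at step 17 reappears at step 21 — the system is in a cycle of period 4 from step 17 on.  No step 0..21 is synchronized, and the cycle repeats forever, so no step up to 150 (or ever) has all oscillators equal.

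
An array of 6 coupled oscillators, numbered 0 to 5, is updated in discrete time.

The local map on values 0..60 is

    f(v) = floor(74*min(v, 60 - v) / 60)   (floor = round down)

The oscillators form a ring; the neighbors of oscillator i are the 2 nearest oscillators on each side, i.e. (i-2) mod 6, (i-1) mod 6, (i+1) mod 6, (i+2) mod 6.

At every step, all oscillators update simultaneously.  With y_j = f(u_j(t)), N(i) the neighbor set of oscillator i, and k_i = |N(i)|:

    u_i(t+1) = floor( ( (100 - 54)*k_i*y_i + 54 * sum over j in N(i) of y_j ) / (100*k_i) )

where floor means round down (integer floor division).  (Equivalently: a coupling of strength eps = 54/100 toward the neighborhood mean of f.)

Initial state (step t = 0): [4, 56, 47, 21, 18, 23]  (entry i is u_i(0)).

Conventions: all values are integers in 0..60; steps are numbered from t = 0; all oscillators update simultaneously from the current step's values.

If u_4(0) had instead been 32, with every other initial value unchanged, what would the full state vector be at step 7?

Simulating step by step:
t=0: [4, 56, 47, 21, 32, 23]
t=1: [12, 11, 16, 22, 25, 21]
t=2: [18, 17, 20, 24, 25, 22]
t=3: [23, 22, 24, 26, 27, 26]
t=4: [29, 28, 29, 31, 31, 30]
t=5: [35, 34, 34, 35, 35, 35]
t=6: [30, 31, 31, 30, 30, 30]
t=7: [36, 35, 35, 36, 36, 36]

Answer: [36, 35, 35, 36, 36, 36]
Key observation: This trace re-runs the system from the modified initial state.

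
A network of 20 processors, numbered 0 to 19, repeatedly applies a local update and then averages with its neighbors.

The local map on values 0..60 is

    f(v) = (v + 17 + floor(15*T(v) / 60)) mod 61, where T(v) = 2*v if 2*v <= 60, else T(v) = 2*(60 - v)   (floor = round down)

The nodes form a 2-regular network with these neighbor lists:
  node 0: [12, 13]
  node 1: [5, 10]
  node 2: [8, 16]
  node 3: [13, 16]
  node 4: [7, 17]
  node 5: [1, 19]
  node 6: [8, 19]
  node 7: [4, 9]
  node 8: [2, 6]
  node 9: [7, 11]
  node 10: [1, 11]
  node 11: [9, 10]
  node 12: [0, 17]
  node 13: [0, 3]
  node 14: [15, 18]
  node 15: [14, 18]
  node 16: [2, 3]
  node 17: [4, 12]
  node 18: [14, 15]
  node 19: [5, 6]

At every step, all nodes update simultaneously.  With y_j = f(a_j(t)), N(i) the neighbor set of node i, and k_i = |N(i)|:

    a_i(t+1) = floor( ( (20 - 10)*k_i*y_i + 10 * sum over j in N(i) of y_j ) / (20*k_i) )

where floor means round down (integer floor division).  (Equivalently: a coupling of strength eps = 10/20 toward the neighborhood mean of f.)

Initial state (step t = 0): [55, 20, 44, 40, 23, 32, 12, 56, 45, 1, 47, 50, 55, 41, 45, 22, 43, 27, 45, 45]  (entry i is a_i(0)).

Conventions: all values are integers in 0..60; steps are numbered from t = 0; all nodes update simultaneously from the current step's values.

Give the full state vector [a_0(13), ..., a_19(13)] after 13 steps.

Simulating step by step:
t=0: [55, 20, 44, 40, 23, 32, 12, 56, 45, 1, 47, 50, 55, 41, 45, 22, 43, 27, 45, 45]
t=1: [11, 26, 7, 6, 43, 14, 21, 24, 14, 15, 19, 12, 24, 7, 18, 29, 7, 44, 18, 13]
t=2: [36, 48, 29, 26, 18, 42, 42, 38, 37, 41, 45, 38, 36, 28, 48, 52, 26, 19, 48, 39]
t=3: [17, 8, 45, 56, 34, 7, 5, 15, 18, 5, 7, 6, 14, 44, 10, 11, 57, 34, 10, 6]
t=4: [32, 28, 18, 12, 12, 27, 29, 26, 30, 28, 27, 25, 30, 18, 32, 32, 12, 11, 32, 25]
t=5: [12, 58, 31, 37, 39, 56, 43, 51, 26, 57, 56, 56, 9, 31, 2, 2, 37, 25, 2, 56]
t=6: [25, 14, 15, 3, 18, 14, 21, 10, 30, 13, 14, 14, 37, 10, 20, 20, 3, 35, 20, 12]
t=7: [36, 38, 25, 23, 30, 37, 33, 36, 22, 35, 38, 37, 16, 34, 47, 47, 25, 13, 47, 39]
t=8: [13, 4, 53, 39, 10, 4, 14, 3, 39, 3, 4, 4, 30, 15, 9, 9, 53, 28, 9, 4]
t=9: [28, 23, 10, 15, 36, 23, 26, 23, 15, 21, 23, 22, 24, 29, 30, 30, 10, 37, 30, 26]
t=10: [57, 51, 33, 42, 15, 52, 51, 38, 41, 49, 50, 49, 42, 54, 1, 1, 33, 16, 1, 54]
t=11: [12, 11, 3, 7, 31, 12, 10, 14, 6, 8, 10, 10, 17, 11, 18, 18, 3, 32, 18, 12]
t=12: [36, 33, 22, 27, 10, 34, 31, 26, 26, 32, 32, 31, 30, 32, 44, 44, 22, 11, 44, 34]
t=13: [2, 2, 51, 41, 38, 2, 15, 36, 40, 15, 1, 1, 9, 16, 8, 8, 51, 24, 8, 2]

Answer: [2, 2, 51, 41, 38, 2, 15, 36, 40, 15, 1, 1, 9, 16, 8, 8, 51, 24, 8, 2]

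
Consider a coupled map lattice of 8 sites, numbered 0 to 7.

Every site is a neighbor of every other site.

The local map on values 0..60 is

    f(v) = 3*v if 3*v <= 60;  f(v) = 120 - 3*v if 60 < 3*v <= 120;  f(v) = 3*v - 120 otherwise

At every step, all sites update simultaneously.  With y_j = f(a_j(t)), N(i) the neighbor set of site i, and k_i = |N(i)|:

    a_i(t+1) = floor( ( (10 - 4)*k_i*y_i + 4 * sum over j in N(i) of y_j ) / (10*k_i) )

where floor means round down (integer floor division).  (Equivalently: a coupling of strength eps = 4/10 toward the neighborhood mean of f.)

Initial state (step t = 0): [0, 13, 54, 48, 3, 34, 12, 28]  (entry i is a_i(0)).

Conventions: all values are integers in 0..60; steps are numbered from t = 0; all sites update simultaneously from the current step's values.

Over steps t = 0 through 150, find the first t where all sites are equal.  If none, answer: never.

Simulating step by step:
t=0: [0, 13, 54, 48, 3, 34, 12, 28]  (not all equal)
t=1: [11, 32, 34, 24, 16, 21, 31, 31]  (not all equal)
t=2: [34, 29, 25, 42, 42, 47, 30, 30]  (not all equal)
t=3: [20, 28, 35, 14, 14, 22, 27, 27]  (not all equal)
t=4: [51, 38, 26, 41, 41, 48, 39, 39]  (not all equal)
t=5: [24, 9, 29, 8, 8, 19, 8, 8]  (not all equal)
t=6: [40, 29, 32, 27, 27, 45, 27, 27]  (not all equal)
t=7: [13, 30, 26, 34, 34, 21, 34, 34]  (not all equal)
t=8: [34, 30, 36, 23, 23, 44, 23, 23]  (not all equal)
t=9: [25, 32, 22, 43, 43, 22, 43, 43]  (not all equal)
t=10: [36, 25, 41, 17, 17, 41, 17, 17]  (not all equal)
t=11: [21, 39, 16, 42, 42, 16, 42, 42]  (not all equal)
t=12: [41, 11, 36, 13, 13, 36, 13, 13]  (not all equal)
t=13: [13, 30, 18, 33, 33, 18, 33, 33]  (not all equal)
t=14: [36, 31, 44, 26, 26, 44, 26, 26]  (not all equal)
t=15: [19, 27, 19, 36, 36, 19, 36, 36]  (not all equal)
t=16: [45, 35, 45, 21, 21, 45, 21, 21]  (not all equal)
t=17: [24, 24, 24, 47, 47, 24, 47, 47]  (not all equal)
t=18: [41, 41, 41, 27, 27, 41, 27, 27]  (not all equal)
t=19: [11, 11, 11, 30, 30, 11, 30, 30]  (not all equal)
t=20: [32, 32, 32, 30, 30, 32, 30, 30]  (not all equal)
t=21: [25, 25, 25, 28, 28, 25, 28, 28]  (not all equal)
t=22: [42, 42, 42, 38, 38, 42, 38, 38]  (not all equal)
t=23: [6, 6, 6, 6, 6, 6, 6, 6]  (all equal)

Answer: 23
Key observation: Synchronization is absorbing here: once all sites are equal they stay equal, and step 23 is the first all-equal step.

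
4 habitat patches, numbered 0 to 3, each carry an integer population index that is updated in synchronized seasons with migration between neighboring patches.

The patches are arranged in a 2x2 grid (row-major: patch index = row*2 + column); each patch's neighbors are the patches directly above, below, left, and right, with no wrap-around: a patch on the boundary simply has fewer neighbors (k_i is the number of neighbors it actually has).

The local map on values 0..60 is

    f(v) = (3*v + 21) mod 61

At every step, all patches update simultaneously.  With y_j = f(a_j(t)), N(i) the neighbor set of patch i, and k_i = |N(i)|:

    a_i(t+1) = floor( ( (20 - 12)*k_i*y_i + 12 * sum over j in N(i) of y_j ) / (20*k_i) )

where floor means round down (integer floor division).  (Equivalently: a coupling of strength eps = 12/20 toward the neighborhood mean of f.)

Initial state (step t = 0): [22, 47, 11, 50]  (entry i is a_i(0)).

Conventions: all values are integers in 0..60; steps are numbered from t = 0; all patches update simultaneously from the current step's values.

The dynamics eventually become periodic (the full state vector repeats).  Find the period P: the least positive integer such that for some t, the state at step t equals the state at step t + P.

Answer: 10
Key observation: The state at step 21, [52, 53, 52, 52], reappears at step 31 — and no state repeats earlier — so the cycle the system enters has period 10.

Derivation:
t=0: [22, 47, 11, 50]
t=1: [38, 38, 44, 47]
t=2: [18, 21, 28, 29]
t=3: [25, 27, 35, 38]
t=4: [27, 30, 16, 18]
t=5: [33, 36, 19, 23]
t=6: [30, 29, 33, 18]
t=7: [51, 38, 42, 37]
t=8: [32, 23, 28, 15]
t=9: [44, 29, 35, 23]
t=10: [27, 36, 19, 26]
t=11: [23, 26, 30, 22]
t=12: [38, 31, 36, 36]
t=13: [23, 27, 8, 20]
t=14: [37, 31, 32, 33]
t=15: [36, 41, 43, 56]
t=16: [17, 12, 15, 17]
t=17: [23, 29, 8, 23]
t=18: [39, 36, 35, 39]
t=19: [9, 12, 11, 9]
t=20: [52, 51, 50, 52]
t=21: [52, 53, 52, 52]
t=22: [55, 56, 55, 55]
t=23: [3, 4, 3, 3]
t=24: [30, 31, 30, 30]
t=25: [50, 51, 50, 50]
t=26: [49, 50, 49, 49]
t=27: [46, 47, 46, 46]
t=28: [37, 38, 37, 37]
t=29: [10, 11, 10, 10]
t=30: [51, 52, 51, 51]
t=31: [52, 53, 52, 52]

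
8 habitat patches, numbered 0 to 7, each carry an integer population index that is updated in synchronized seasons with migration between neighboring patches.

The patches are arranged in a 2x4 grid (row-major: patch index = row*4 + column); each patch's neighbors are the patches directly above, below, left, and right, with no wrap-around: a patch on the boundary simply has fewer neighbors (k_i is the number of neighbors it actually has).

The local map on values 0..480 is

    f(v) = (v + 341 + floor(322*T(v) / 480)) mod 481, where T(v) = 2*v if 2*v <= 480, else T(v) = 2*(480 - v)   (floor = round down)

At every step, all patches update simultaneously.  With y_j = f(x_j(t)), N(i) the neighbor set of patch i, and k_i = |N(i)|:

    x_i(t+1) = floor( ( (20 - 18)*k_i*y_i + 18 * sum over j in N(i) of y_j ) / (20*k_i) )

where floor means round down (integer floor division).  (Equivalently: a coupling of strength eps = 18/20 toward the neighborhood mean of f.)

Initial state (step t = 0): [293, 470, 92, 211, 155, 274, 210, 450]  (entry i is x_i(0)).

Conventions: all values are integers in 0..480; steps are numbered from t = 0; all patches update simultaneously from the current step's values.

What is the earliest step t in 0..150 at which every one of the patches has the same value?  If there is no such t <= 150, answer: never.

Answer: 4
Key observation: Synchronization is absorbing here: once all patches are equal they stay equal, and step 4 is the first all-equal step.

Derivation:
t=0: [293, 470, 92, 211, 155, 274, 210, 450]  (not all equal)
t=1: [294, 300, 321, 226, 388, 315, 285, 352]  (not all equal)
t=2: [387, 398, 398, 388, 396, 393, 392, 396]  (not all equal)
t=3: [368, 369, 369, 368, 369, 368, 368, 370]  (not all equal)
t=4: [377, 377, 377, 377, 377, 377, 377, 377]  (all equal)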